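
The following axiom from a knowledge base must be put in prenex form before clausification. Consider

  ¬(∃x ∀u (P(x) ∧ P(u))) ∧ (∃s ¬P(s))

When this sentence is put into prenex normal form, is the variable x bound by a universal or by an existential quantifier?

Drive negations inward (¬∀x A ≡ ∃x ¬A, ¬∃x A ≡ ∀x ¬A, De Morgan for ∧/∨):
  (∀x ∃u (¬P(x) ∨ ¬P(u))) ∧ (∃s ¬P(s))
All bound variables are already distinct, so no renaming is needed.
Extract every quantifier outward, since the variables are now distinct and don't occur free across branches:
  ∀x ∃u ∃s ((¬P(x) ∨ ¬P(u)) ∧ ¬P(s))
The quantifier ∃x sits under an odd number of negations, so it flips to ∀x.

universal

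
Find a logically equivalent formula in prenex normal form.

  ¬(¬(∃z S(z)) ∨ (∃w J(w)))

∃z ∀w (S(z) ∧ ¬J(w))

Move each ¬ inward, flipping quantifiers it crosses:
  (∃z S(z)) ∧ (∀w ¬J(w))
All bound variables are already distinct, so no renaming is needed.
Extract every quantifier outward, since the variables are now distinct and don't occur free across branches:
  ∃z ∀w (S(z) ∧ ¬J(w))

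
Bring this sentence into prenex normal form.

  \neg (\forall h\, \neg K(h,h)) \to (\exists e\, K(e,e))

\forall h\, \exists e\, (\neg K(h,h) \lor K(e,e))

Rewrite implications/biconditionals: A → B as ¬A ∨ B.
  \neg \neg (\forall h\, \neg K(h,h)) \lor (\exists e\, K(e,e))
Push ¬ through the quantifiers and connectives to reach negation normal form:
  (\forall h\, \neg K(h,h)) \lor (\exists e\, K(e,e))
Finally move all quantifiers to the prefix:
  \forall h\, \exists e\, (\neg K(h,h) \lor K(e,e))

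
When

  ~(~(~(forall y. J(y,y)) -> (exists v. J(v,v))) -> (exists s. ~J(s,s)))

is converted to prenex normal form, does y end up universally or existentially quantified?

Eliminate → and ↔ using ¬ and ∨.
  ~(~~(~~(forall y. J(y,y)) | (exists v. J(v,v))) | (exists s. ~J(s,s)))
Drive negations inward (¬∀x A ≡ ∃x ¬A, ¬∃x A ≡ ∀x ¬A, De Morgan for ∧/∨):
  (exists y. ~J(y,y)) & (forall v. ~J(v,v)) & (forall s. J(s,s))
All bound variables are already distinct, so no renaming is needed.
Finally move all quantifiers to the prefix:
  exists y. forall v. forall s. (~J(y,y) & ~J(v,v) & J(s,s))
The quantifier forall y sits under an odd number of negations (counting the antecedent side of each →), so it flips to exists y.

existential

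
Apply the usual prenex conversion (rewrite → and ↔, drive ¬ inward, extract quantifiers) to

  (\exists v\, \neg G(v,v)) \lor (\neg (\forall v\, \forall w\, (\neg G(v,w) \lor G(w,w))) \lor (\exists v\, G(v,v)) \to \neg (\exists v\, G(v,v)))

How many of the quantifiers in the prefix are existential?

1

Rewrite implications/biconditionals: A → B as ¬A ∨ B.
  (\exists v\, \neg G(v,v)) \lor \neg (\neg (\forall v\, \forall w\, (\neg G(v,w) \lor G(w,w))) \lor (\exists v\, G(v,v))) \lor \neg (\exists v\, G(v,v))
Drive negations inward (¬∀x A ≡ ∃x ¬A, ¬∃x A ≡ ∀x ¬A, De Morgan for ∧/∨):
  (\exists v\, \neg G(v,v)) \lor (\forall v\, \forall w\, (\neg G(v,w) \lor G(w,w))) \land (\forall v\, \neg G(v,v)) \lor (\forall v\, \neg G(v,v))
Rename bound variables to avoid capture: v↦x1, v↦u1, v↦z1.
  (\exists v\, \neg G(v,v)) \lor (\forall x1\, \forall w\, (\neg G(x1,w) \lor G(w,w))) \land (\forall u1\, \neg G(u1,u1)) \lor (\forall z1\, \neg G(z1,z1))
Pull the quantifiers to the front (each side's bound variable is not free in the other side):
  \exists v\, \forall x1\, \forall w\, \forall u1\, \forall z1\, (\neg G(v,v) \lor (\neg G(x1,w) \lor G(w,w)) \land \neg G(u1,u1) \lor \neg G(z1,z1))
The prefix is \exists v \forall x1 \forall w \forall u1 \forall z1: 4 universal, 1 existential.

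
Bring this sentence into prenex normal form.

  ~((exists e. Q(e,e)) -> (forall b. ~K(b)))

First replace A → B with ¬A ∨ B.
  ~(~(exists e. Q(e,e)) | (forall b. ~K(b)))
Move each ¬ inward, flipping quantifiers it crosses:
  (exists e. Q(e,e)) & (exists b. K(b))
All bound variables are already distinct, so no renaming is needed.
Pull the quantifiers to the front (each side's bound variable is not free in the other side):
  exists e. exists b. (Q(e,e) & K(b))

exists e. exists b. (Q(e,e) & K(b))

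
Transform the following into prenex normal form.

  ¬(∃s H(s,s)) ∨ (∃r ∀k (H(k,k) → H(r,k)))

∀s ∃r ∀k (¬H(s,s) ∨ ¬H(k,k) ∨ H(r,k))

Rewrite implications/biconditionals: A → B as ¬A ∨ B.
  ¬(∃s H(s,s)) ∨ (∃r ∀k (¬H(k,k) ∨ H(r,k)))
Move each ¬ inward, flipping quantifiers it crosses:
  (∀s ¬H(s,s)) ∨ (∃r ∀k (¬H(k,k) ∨ H(r,k)))
All bound variables are already distinct, so no renaming is needed.
Pull the quantifiers to the front (each side's bound variable is not free in the other side):
  ∀s ∃r ∀k (¬H(s,s) ∨ ¬H(k,k) ∨ H(r,k))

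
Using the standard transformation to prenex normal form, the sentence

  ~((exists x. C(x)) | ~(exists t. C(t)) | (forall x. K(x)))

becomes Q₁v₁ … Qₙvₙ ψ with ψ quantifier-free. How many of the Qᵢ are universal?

1

Push ¬ through the quantifiers and connectives to reach negation normal form:
  (forall x. ~C(x)) & (exists t. C(t)) & (exists x. ~K(x))
Rename bound variables to avoid capture: x↦p.
  (forall x. ~C(x)) & (exists t. C(t)) & (exists p. ~K(p))
Finally move all quantifiers to the prefix:
  forall x. exists t. exists p. (~C(x) & C(t) & ~K(p))
The prefix is forall x exists t exists p: 1 universal, 2 existential.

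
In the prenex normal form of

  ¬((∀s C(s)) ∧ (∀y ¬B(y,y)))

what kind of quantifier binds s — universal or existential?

Drive negations inward (¬∀x A ≡ ∃x ¬A, ¬∃x A ≡ ∀x ¬A, De Morgan for ∧/∨):
  (∃s ¬C(s)) ∨ (∃y B(y,y))
Pull the quantifiers to the front (each side's bound variable is not free in the other side):
  ∃s ∃y (¬C(s) ∨ B(y,y))
The quantifier ∀s sits under an odd number of negations, so it flips to ∃s.

existential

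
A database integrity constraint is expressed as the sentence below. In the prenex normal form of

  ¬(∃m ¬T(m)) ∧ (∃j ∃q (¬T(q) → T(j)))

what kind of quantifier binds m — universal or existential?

Rewrite implications/biconditionals: A → B as ¬A ∨ B.
  ¬(∃m ¬T(m)) ∧ (∃j ∃q (¬¬T(q) ∨ T(j)))
Move each ¬ inward, flipping quantifiers it crosses:
  (∀m T(m)) ∧ (∃j ∃q (T(q) ∨ T(j)))
All bound variables are already distinct, so no renaming is needed.
Pull the quantifiers to the front (each side's bound variable is not free in the other side):
  ∀m ∃j ∃q (T(m) ∧ (T(q) ∨ T(j)))
The quantifier ∃m sits under an odd number of negations (counting the antecedent side of each →), so it flips to ∀m.

universal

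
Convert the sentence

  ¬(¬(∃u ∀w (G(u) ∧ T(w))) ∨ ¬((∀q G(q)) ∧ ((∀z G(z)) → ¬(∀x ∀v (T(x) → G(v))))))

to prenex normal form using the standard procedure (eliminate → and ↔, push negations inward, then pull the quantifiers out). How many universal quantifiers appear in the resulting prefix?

2

Rewrite implications/biconditionals: A → B as ¬A ∨ B.
  ¬(¬(∃u ∀w (G(u) ∧ T(w))) ∨ ¬((∀q G(q)) ∧ (¬(∀z G(z)) ∨ ¬(∀x ∀v (¬T(x) ∨ G(v))))))
Push ¬ through the quantifiers and connectives to reach negation normal form:
  (∃u ∀w (G(u) ∧ T(w))) ∧ (∀q G(q)) ∧ ((∃z ¬G(z)) ∨ (∃x ∃v (T(x) ∧ ¬G(v))))
All bound variables are already distinct, so no renaming is needed.
Pull the quantifiers to the front (each side's bound variable is not free in the other side):
  ∃u ∀w ∀q ∃z ∃x ∃v (G(u) ∧ T(w) ∧ G(q) ∧ (¬G(z) ∨ T(x) ∧ ¬G(v)))
The prefix is ∃u ∀w ∀q ∃z ∃x ∃v: 2 universal, 4 existential.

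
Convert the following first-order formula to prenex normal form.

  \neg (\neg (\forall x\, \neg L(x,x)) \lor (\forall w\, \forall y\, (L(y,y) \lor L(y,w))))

Move each ¬ inward, flipping quantifiers it crosses:
  (\forall x\, \neg L(x,x)) \land (\exists w\, \exists y\, (\neg L(y,y) \land \neg L(y,w)))
All bound variables are already distinct, so no renaming is needed.
Extract every quantifier outward, since the variables are now distinct and don't occur free across branches:
  \forall x\, \exists w\, \exists y\, (\neg L(x,x) \land \neg L(y,y) \land \neg L(y,w))

\forall x\, \exists w\, \exists y\, (\neg L(x,x) \land \neg L(y,y) \land \neg L(y,w))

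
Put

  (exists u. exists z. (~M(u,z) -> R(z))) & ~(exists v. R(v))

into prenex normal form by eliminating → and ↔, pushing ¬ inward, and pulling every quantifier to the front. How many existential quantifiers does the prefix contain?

2

Eliminate → and ↔ using ¬ and ∨.
  (exists u. exists z. (~~M(u,z) | R(z))) & ~(exists v. R(v))
Push ¬ through the quantifiers and connectives to reach negation normal form:
  (exists u. exists z. (M(u,z) | R(z))) & (forall v. ~R(v))
Pull the quantifiers to the front (each side's bound variable is not free in the other side):
  exists u. exists z. forall v. ((M(u,z) | R(z)) & ~R(v))
The prefix is exists u exists z forall v: 1 universal, 2 existential.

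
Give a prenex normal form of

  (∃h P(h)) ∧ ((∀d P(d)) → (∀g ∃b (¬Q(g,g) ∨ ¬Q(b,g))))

Rewrite implications/biconditionals: A → B as ¬A ∨ B.
  (∃h P(h)) ∧ (¬(∀d P(d)) ∨ (∀g ∃b (¬Q(g,g) ∨ ¬Q(b,g))))
Drive negations inward (¬∀x A ≡ ∃x ¬A, ¬∃x A ≡ ∀x ¬A, De Morgan for ∧/∨):
  (∃h P(h)) ∧ ((∃d ¬P(d)) ∨ (∀g ∃b (¬Q(g,g) ∨ ¬Q(b,g))))
All bound variables are already distinct, so no renaming is needed.
Pull the quantifiers to the front (each side's bound variable is not free in the other side):
  ∃h ∃d ∀g ∃b (P(h) ∧ (¬P(d) ∨ ¬Q(g,g) ∨ ¬Q(b,g)))

∃h ∃d ∀g ∃b (P(h) ∧ (¬P(d) ∨ ¬Q(g,g) ∨ ¬Q(b,g)))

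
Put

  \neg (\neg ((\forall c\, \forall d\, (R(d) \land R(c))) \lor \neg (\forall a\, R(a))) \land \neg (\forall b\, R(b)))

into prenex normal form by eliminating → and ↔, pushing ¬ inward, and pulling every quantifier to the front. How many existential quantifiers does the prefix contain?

Push ¬ through the quantifiers and connectives to reach negation normal form:
  (\forall c\, \forall d\, (R(d) \land R(c))) \lor (\exists a\, \neg R(a)) \lor (\forall b\, R(b))
All bound variables are already distinct, so no renaming is needed.
Finally move all quantifiers to the prefix:
  \forall c\, \forall d\, \exists a\, \forall b\, (R(d) \land R(c) \lor \neg R(a) \lor R(b))
The prefix is \forall c \forall d \exists a \forall b: 3 universal, 1 existential.

1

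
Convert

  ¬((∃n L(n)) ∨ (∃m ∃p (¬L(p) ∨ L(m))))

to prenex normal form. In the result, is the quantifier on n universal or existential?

Drive negations inward (¬∀x A ≡ ∃x ¬A, ¬∃x A ≡ ∀x ¬A, De Morgan for ∧/∨):
  (∀n ¬L(n)) ∧ (∀m ∀p (L(p) ∧ ¬L(m)))
Pull the quantifiers to the front (each side's bound variable is not free in the other side):
  ∀n ∀m ∀p (¬L(n) ∧ L(p) ∧ ¬L(m))
The quantifier ∃n sits under an odd number of negations, so it flips to ∀n.

universal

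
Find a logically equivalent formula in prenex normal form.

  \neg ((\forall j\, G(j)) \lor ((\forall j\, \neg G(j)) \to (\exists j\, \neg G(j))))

First replace A → B with ¬A ∨ B.
  \neg ((\forall j\, G(j)) \lor \neg (\forall j\, \neg G(j)) \lor (\exists j\, \neg G(j)))
Push ¬ through the quantifiers and connectives to reach negation normal form:
  (\exists j\, \neg G(j)) \land (\forall j\, \neg G(j)) \land (\forall j\, G(j))
Rename bound variables to avoid capture: j↦z, j↦q.
  (\exists j\, \neg G(j)) \land (\forall z\, \neg G(z)) \land (\forall q\, G(q))
Pull the quantifiers to the front (each side's bound variable is not free in the other side):
  \exists j\, \forall z\, \forall q\, (\neg G(j) \land \neg G(z) \land G(q))

\exists j\, \forall z\, \forall q\, (\neg G(j) \land \neg G(z) \land G(q))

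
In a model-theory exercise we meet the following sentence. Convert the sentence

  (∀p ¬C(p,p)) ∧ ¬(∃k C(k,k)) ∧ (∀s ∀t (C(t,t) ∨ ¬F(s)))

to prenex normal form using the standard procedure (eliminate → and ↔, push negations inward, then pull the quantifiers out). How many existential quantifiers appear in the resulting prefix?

0

Move each ¬ inward, flipping quantifiers it crosses:
  (∀p ¬C(p,p)) ∧ (∀k ¬C(k,k)) ∧ (∀s ∀t (C(t,t) ∨ ¬F(s)))
Pull the quantifiers to the front (each side's bound variable is not free in the other side):
  ∀p ∀k ∀s ∀t (¬C(p,p) ∧ ¬C(k,k) ∧ (C(t,t) ∨ ¬F(s)))
The prefix is ∀p ∀k ∀s ∀t: 4 universal, 0 existential.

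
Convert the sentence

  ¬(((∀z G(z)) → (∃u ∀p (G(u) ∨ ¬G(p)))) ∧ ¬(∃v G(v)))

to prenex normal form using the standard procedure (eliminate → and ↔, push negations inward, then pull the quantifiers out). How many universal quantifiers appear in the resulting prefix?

First replace A → B with ¬A ∨ B.
  ¬((¬(∀z G(z)) ∨ (∃u ∀p (G(u) ∨ ¬G(p)))) ∧ ¬(∃v G(v)))
Drive negations inward (¬∀x A ≡ ∃x ¬A, ¬∃x A ≡ ∀x ¬A, De Morgan for ∧/∨):
  (∀z G(z)) ∧ (∀u ∃p (¬G(u) ∧ G(p))) ∨ (∃v G(v))
All bound variables are already distinct, so no renaming is needed.
Extract every quantifier outward, since the variables are now distinct and don't occur free across branches:
  ∀z ∀u ∃p ∃v (G(z) ∧ ¬G(u) ∧ G(p) ∨ G(v))
The prefix is ∀z ∀u ∃p ∃v: 2 universal, 2 existential.

2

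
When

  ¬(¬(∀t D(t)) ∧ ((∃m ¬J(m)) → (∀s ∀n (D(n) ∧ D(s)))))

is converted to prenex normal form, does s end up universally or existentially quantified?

First replace A → B with ¬A ∨ B.
  ¬(¬(∀t D(t)) ∧ (¬(∃m ¬J(m)) ∨ (∀s ∀n (D(n) ∧ D(s)))))
Push ¬ through the quantifiers and connectives to reach negation normal form:
  (∀t D(t)) ∨ (∃m ¬J(m)) ∧ (∃s ∃n (¬D(n) ∨ ¬D(s)))
All bound variables are already distinct, so no renaming is needed.
Pull the quantifiers to the front (each side's bound variable is not free in the other side):
  ∀t ∃m ∃s ∃n (D(t) ∨ ¬J(m) ∧ (¬D(n) ∨ ¬D(s)))
The quantifier ∀s sits under an odd number of negations (counting the antecedent side of each →), so it flips to ∃s.

existential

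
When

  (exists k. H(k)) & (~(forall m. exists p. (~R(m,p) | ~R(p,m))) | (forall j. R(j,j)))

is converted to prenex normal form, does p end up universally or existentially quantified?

universal

Move each ¬ inward, flipping quantifiers it crosses:
  (exists k. H(k)) & ((exists m. forall p. (R(m,p) & R(p,m))) | (forall j. R(j,j)))
Pull the quantifiers to the front (each side's bound variable is not free in the other side):
  exists k. exists m. forall p. forall j. (H(k) & (R(m,p) & R(p,m) | R(j,j)))
The quantifier exists p sits under an odd number of negations, so it flips to forall p.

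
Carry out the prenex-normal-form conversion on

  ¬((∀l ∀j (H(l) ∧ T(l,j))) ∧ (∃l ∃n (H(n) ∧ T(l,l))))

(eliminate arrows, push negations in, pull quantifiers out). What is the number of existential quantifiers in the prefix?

Push ¬ through the quantifiers and connectives to reach negation normal form:
  (∃l ∃j (¬H(l) ∨ ¬T(l,j))) ∨ (∀l ∀n (¬H(n) ∨ ¬T(l,l)))
Rename bound variables to avoid capture: l↦w1.
  (∃l ∃j (¬H(l) ∨ ¬T(l,j))) ∨ (∀w1 ∀n (¬H(n) ∨ ¬T(w1,w1)))
Pull the quantifiers to the front (each side's bound variable is not free in the other side):
  ∃l ∃j ∀w1 ∀n (¬H(l) ∨ ¬T(l,j) ∨ ¬H(n) ∨ ¬T(w1,w1))
The prefix is ∃l ∃j ∀w1 ∀n: 2 universal, 2 existential.

2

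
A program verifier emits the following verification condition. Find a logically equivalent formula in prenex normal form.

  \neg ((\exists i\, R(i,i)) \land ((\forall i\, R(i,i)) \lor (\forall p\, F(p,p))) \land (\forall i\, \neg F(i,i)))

\forall i\, \exists b\, \exists p\, \exists s\, (\neg R(i,i) \lor \neg R(b,b) \land \neg F(p,p) \lor F(s,s))

Move each ¬ inward, flipping quantifiers it crosses:
  (\forall i\, \neg R(i,i)) \lor (\exists i\, \neg R(i,i)) \land (\exists p\, \neg F(p,p)) \lor (\exists i\, F(i,i))
Rename bound variables to avoid capture: i↦b, i↦s.
  (\forall i\, \neg R(i,i)) \lor (\exists b\, \neg R(b,b)) \land (\exists p\, \neg F(p,p)) \lor (\exists s\, F(s,s))
Pull the quantifiers to the front (each side's bound variable is not free in the other side):
  \forall i\, \exists b\, \exists p\, \exists s\, (\neg R(i,i) \lor \neg R(b,b) \land \neg F(p,p) \lor F(s,s))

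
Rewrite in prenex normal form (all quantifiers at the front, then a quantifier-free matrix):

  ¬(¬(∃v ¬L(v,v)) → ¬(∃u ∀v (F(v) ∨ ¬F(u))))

Rewrite implications/biconditionals: A → B as ¬A ∨ B.
  ¬(¬¬(∃v ¬L(v,v)) ∨ ¬(∃u ∀v (F(v) ∨ ¬F(u))))
Move each ¬ inward, flipping quantifiers it crosses:
  (∀v L(v,v)) ∧ (∃u ∀v (F(v) ∨ ¬F(u)))
Rename bound variables to avoid capture: v↦z1.
  (∀v L(v,v)) ∧ (∃u ∀z1 (F(z1) ∨ ¬F(u)))
Pull the quantifiers to the front (each side's bound variable is not free in the other side):
  ∀v ∃u ∀z1 (L(v,v) ∧ (F(z1) ∨ ¬F(u)))

∀v ∃u ∀z1 (L(v,v) ∧ (F(z1) ∨ ¬F(u)))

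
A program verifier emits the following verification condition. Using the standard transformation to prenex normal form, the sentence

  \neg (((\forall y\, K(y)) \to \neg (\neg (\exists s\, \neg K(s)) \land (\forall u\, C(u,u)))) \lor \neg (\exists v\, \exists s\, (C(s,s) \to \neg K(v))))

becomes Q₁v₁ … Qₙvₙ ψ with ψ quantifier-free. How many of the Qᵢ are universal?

Eliminate → and ↔ using ¬ and ∨.
  \neg (\neg (\forall y\, K(y)) \lor \neg (\neg (\exists s\, \neg K(s)) \land (\forall u\, C(u,u))) \lor \neg (\exists v\, \exists s\, (\neg C(s,s) \lor \neg K(v))))
Move each ¬ inward, flipping quantifiers it crosses:
  (\forall y\, K(y)) \land (\forall s\, K(s)) \land (\forall u\, C(u,u)) \land (\exists v\, \exists s\, (\neg C(s,s) \lor \neg K(v)))
Standardize variables apart so no two quantifiers bind the same name: s↦t.
  (\forall y\, K(y)) \land (\forall s\, K(s)) \land (\forall u\, C(u,u)) \land (\exists v\, \exists t\, (\neg C(t,t) \lor \neg K(v)))
Extract every quantifier outward, since the variables are now distinct and don't occur free across branches:
  \forall y\, \forall s\, \forall u\, \exists v\, \exists t\, (K(y) \land K(s) \land C(u,u) \land (\neg C(t,t) \lor \neg K(v)))
The prefix is \forall y \forall s \forall u \exists v \exists t: 3 universal, 2 existential.

3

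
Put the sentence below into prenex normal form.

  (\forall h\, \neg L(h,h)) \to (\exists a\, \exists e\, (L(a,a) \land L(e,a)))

Eliminate → and ↔ using ¬ and ∨.
  \neg (\forall h\, \neg L(h,h)) \lor (\exists a\, \exists e\, (L(a,a) \land L(e,a)))
Push ¬ through the quantifiers and connectives to reach negation normal form:
  (\exists h\, L(h,h)) \lor (\exists a\, \exists e\, (L(a,a) \land L(e,a)))
All bound variables are already distinct, so no renaming is needed.
Extract every quantifier outward, since the variables are now distinct and don't occur free across branches:
  \exists h\, \exists a\, \exists e\, (L(h,h) \lor L(a,a) \land L(e,a))

\exists h\, \exists a\, \exists e\, (L(h,h) \lor L(a,a) \land L(e,a))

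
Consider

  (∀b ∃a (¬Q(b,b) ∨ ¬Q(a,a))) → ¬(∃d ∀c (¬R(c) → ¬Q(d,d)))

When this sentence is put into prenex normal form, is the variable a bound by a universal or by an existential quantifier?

universal

First replace A → B with ¬A ∨ B.
  ¬(∀b ∃a (¬Q(b,b) ∨ ¬Q(a,a))) ∨ ¬(∃d ∀c (¬¬R(c) ∨ ¬Q(d,d)))
Push ¬ through the quantifiers and connectives to reach negation normal form:
  (∃b ∀a (Q(b,b) ∧ Q(a,a))) ∨ (∀d ∃c (¬R(c) ∧ Q(d,d)))
All bound variables are already distinct, so no renaming is needed.
Pull the quantifiers to the front (each side's bound variable is not free in the other side):
  ∃b ∀a ∀d ∃c (Q(b,b) ∧ Q(a,a) ∨ ¬R(c) ∧ Q(d,d))
The quantifier ∃a sits under an odd number of negations (counting the antecedent side of each →), so it flips to ∀a.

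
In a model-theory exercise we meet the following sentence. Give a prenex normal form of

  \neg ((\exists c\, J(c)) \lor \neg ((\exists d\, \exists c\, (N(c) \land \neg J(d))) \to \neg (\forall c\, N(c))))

\forall c\, \forall d\, \forall a\, \exists x\, (\neg J(c) \land (\neg N(a) \lor J(d) \lor \neg N(x)))

Rewrite implications/biconditionals: A → B as ¬A ∨ B.
  \neg ((\exists c\, J(c)) \lor \neg (\neg (\exists d\, \exists c\, (N(c) \land \neg J(d))) \lor \neg (\forall c\, N(c))))
Drive negations inward (¬∀x A ≡ ∃x ¬A, ¬∃x A ≡ ∀x ¬A, De Morgan for ∧/∨):
  (\forall c\, \neg J(c)) \land ((\forall d\, \forall c\, (\neg N(c) \lor J(d))) \lor (\exists c\, \neg N(c)))
Give each quantifier a distinct variable: c↦a, c↦x.
  (\forall c\, \neg J(c)) \land ((\forall d\, \forall a\, (\neg N(a) \lor J(d))) \lor (\exists x\, \neg N(x)))
Finally move all quantifiers to the prefix:
  \forall c\, \forall d\, \forall a\, \exists x\, (\neg J(c) \land (\neg N(a) \lor J(d) \lor \neg N(x)))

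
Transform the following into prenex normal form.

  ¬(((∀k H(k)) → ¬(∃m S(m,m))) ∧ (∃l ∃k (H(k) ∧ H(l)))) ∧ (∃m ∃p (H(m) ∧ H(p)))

∀k ∃m ∀l ∀v ∃w ∃p ((H(k) ∧ S(m,m) ∨ ¬H(v) ∨ ¬H(l)) ∧ H(w) ∧ H(p))

Rewrite implications/biconditionals: A → B as ¬A ∨ B.
  ¬((¬(∀k H(k)) ∨ ¬(∃m S(m,m))) ∧ (∃l ∃k (H(k) ∧ H(l)))) ∧ (∃m ∃p (H(m) ∧ H(p)))
Push ¬ through the quantifiers and connectives to reach negation normal form:
  ((∀k H(k)) ∧ (∃m S(m,m)) ∨ (∀l ∀k (¬H(k) ∨ ¬H(l)))) ∧ (∃m ∃p (H(m) ∧ H(p)))
Standardize variables apart so no two quantifiers bind the same name: k↦v, m↦w.
  ((∀k H(k)) ∧ (∃m S(m,m)) ∨ (∀l ∀v (¬H(v) ∨ ¬H(l)))) ∧ (∃w ∃p (H(w) ∧ H(p)))
Pull the quantifiers to the front (each side's bound variable is not free in the other side):
  ∀k ∃m ∀l ∀v ∃w ∃p ((H(k) ∧ S(m,m) ∨ ¬H(v) ∨ ¬H(l)) ∧ H(w) ∧ H(p))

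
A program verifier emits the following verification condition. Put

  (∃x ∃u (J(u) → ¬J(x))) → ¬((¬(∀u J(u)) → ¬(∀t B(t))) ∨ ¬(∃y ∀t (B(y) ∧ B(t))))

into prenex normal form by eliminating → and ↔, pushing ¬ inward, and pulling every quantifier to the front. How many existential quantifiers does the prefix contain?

Rewrite implications/biconditionals: A → B as ¬A ∨ B.
  ¬(∃x ∃u (¬J(u) ∨ ¬J(x))) ∨ ¬(¬¬(∀u J(u)) ∨ ¬(∀t B(t)) ∨ ¬(∃y ∀t (B(y) ∧ B(t))))
Push ¬ through the quantifiers and connectives to reach negation normal form:
  (∀x ∀u (J(u) ∧ J(x))) ∨ (∃u ¬J(u)) ∧ (∀t B(t)) ∧ (∃y ∀t (B(y) ∧ B(t)))
Give each quantifier a distinct variable: u↦v1, t↦s.
  (∀x ∀u (J(u) ∧ J(x))) ∨ (∃v1 ¬J(v1)) ∧ (∀t B(t)) ∧ (∃y ∀s (B(y) ∧ B(s)))
Finally move all quantifiers to the prefix:
  ∀x ∀u ∃v1 ∀t ∃y ∀s (J(u) ∧ J(x) ∨ ¬J(v1) ∧ B(t) ∧ B(y) ∧ B(s))
The prefix is ∀x ∀u ∃v1 ∀t ∃y ∀s: 4 universal, 2 existential.

2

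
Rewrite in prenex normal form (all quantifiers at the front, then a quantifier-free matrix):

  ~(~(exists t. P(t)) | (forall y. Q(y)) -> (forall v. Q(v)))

forall t. forall y. exists v. ((~P(t) | Q(y)) & ~Q(v))

Eliminate → and ↔ using ¬ and ∨.
  ~(~(~(exists t. P(t)) | (forall y. Q(y))) | (forall v. Q(v)))
Push ¬ through the quantifiers and connectives to reach negation normal form:
  ((forall t. ~P(t)) | (forall y. Q(y))) & (exists v. ~Q(v))
All bound variables are already distinct, so no renaming is needed.
Pull the quantifiers to the front (each side's bound variable is not free in the other side):
  forall t. forall y. exists v. ((~P(t) | Q(y)) & ~Q(v))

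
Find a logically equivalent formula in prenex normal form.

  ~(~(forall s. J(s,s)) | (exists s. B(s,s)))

Push ¬ through the quantifiers and connectives to reach negation normal form:
  (forall s. J(s,s)) & (forall s. ~B(s,s))
Rename bound variables to avoid capture: s↦r.
  (forall s. J(s,s)) & (forall r. ~B(r,r))
Extract every quantifier outward, since the variables are now distinct and don't occur free across branches:
  forall s. forall r. (J(s,s) & ~B(r,r))

forall s. forall r. (J(s,s) & ~B(r,r))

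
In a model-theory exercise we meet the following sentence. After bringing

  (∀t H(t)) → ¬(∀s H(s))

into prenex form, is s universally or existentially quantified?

existential

First replace A → B with ¬A ∨ B.
  ¬(∀t H(t)) ∨ ¬(∀s H(s))
Push ¬ through the quantifiers and connectives to reach negation normal form:
  (∃t ¬H(t)) ∨ (∃s ¬H(s))
Finally move all quantifiers to the prefix:
  ∃t ∃s (¬H(t) ∨ ¬H(s))
The quantifier ∀s sits under an odd number of negations (counting the antecedent side of each →), so it flips to ∃s.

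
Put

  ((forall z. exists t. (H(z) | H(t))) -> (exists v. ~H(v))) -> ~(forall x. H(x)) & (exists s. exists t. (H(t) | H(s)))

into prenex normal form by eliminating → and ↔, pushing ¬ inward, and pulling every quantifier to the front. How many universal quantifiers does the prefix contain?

Rewrite implications/biconditionals: A → B as ¬A ∨ B.
  ~(~(forall z. exists t. (H(z) | H(t))) | (exists v. ~H(v))) | ~(forall x. H(x)) & (exists s. exists t. (H(t) | H(s)))
Move each ¬ inward, flipping quantifiers it crosses:
  (forall z. exists t. (H(z) | H(t))) & (forall v. H(v)) | (exists x. ~H(x)) & (exists s. exists t. (H(t) | H(s)))
Rename bound variables to avoid capture: t↦u1.
  (forall z. exists t. (H(z) | H(t))) & (forall v. H(v)) | (exists x. ~H(x)) & (exists s. exists u1. (H(u1) | H(s)))
Finally move all quantifiers to the prefix:
  forall z. exists t. forall v. exists x. exists s. exists u1. ((H(z) | H(t)) & H(v) | ~H(x) & (H(u1) | H(s)))
The prefix is forall z exists t forall v exists x exists s exists u1: 2 universal, 4 existential.

2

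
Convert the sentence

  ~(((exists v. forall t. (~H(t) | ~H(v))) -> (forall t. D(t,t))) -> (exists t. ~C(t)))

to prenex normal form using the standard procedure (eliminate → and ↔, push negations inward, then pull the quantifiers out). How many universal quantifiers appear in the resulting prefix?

3

Rewrite implications/biconditionals: A → B as ¬A ∨ B.
  ~(~(~(exists v. forall t. (~H(t) | ~H(v))) | (forall t. D(t,t))) | (exists t. ~C(t)))
Push ¬ through the quantifiers and connectives to reach negation normal form:
  ((forall v. exists t. (H(t) & H(v))) | (forall t. D(t,t))) & (forall t. C(t))
Give each quantifier a distinct variable: t↦w1, t↦a.
  ((forall v. exists t. (H(t) & H(v))) | (forall w1. D(w1,w1))) & (forall a. C(a))
Pull the quantifiers to the front (each side's bound variable is not free in the other side):
  forall v. exists t. forall w1. forall a. ((H(t) & H(v) | D(w1,w1)) & C(a))
The prefix is forall v exists t forall w1 forall a: 3 universal, 1 existential.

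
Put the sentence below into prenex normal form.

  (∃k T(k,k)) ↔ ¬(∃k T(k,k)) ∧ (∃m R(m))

∀k ∀p ∃m ∃z ∀w ∃v1 ((¬T(k,k) ∨ ¬T(p,p) ∧ R(m)) ∧ (T(z,z) ∨ ¬R(w) ∨ T(v1,v1)))

Eliminate → and ↔ using ¬ and ∨; A ↔ B as (¬A ∨ B) ∧ (¬B ∨ A).
  (¬(∃k T(k,k)) ∨ ¬(∃k T(k,k)) ∧ (∃m R(m))) ∧ (¬(¬(∃k T(k,k)) ∧ (∃m R(m))) ∨ (∃k T(k,k)))
Move each ¬ inward, flipping quantifiers it crosses:
  ((∀k ¬T(k,k)) ∨ (∀k ¬T(k,k)) ∧ (∃m R(m))) ∧ ((∃k T(k,k)) ∨ (∀m ¬R(m)) ∨ (∃k T(k,k)))
Give each quantifier a distinct variable: k↦p, k↦z, m↦w, k↦v1.
  ((∀k ¬T(k,k)) ∨ (∀p ¬T(p,p)) ∧ (∃m R(m))) ∧ ((∃z T(z,z)) ∨ (∀w ¬R(w)) ∨ (∃v1 T(v1,v1)))
Finally move all quantifiers to the prefix:
  ∀k ∀p ∃m ∃z ∀w ∃v1 ((¬T(k,k) ∨ ¬T(p,p) ∧ R(m)) ∧ (T(z,z) ∨ ¬R(w) ∨ T(v1,v1)))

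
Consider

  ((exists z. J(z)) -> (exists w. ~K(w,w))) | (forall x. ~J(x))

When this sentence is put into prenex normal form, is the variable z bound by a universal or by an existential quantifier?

universal

First replace A → B with ¬A ∨ B.
  ~(exists z. J(z)) | (exists w. ~K(w,w)) | (forall x. ~J(x))
Drive negations inward (¬∀x A ≡ ∃x ¬A, ¬∃x A ≡ ∀x ¬A, De Morgan for ∧/∨):
  (forall z. ~J(z)) | (exists w. ~K(w,w)) | (forall x. ~J(x))
All bound variables are already distinct, so no renaming is needed.
Extract every quantifier outward, since the variables are now distinct and don't occur free across branches:
  forall z. exists w. forall x. (~J(z) | ~K(w,w) | ~J(x))
The quantifier exists z sits under an odd number of negations (counting the antecedent side of each →), so it flips to forall z.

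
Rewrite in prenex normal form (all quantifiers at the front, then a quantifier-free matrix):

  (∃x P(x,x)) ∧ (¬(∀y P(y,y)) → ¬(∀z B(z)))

∃x ∀y ∃z (P(x,x) ∧ (P(y,y) ∨ ¬B(z)))

First replace A → B with ¬A ∨ B.
  (∃x P(x,x)) ∧ (¬¬(∀y P(y,y)) ∨ ¬(∀z B(z)))
Move each ¬ inward, flipping quantifiers it crosses:
  (∃x P(x,x)) ∧ ((∀y P(y,y)) ∨ (∃z ¬B(z)))
All bound variables are already distinct, so no renaming is needed.
Finally move all quantifiers to the prefix:
  ∃x ∀y ∃z (P(x,x) ∧ (P(y,y) ∨ ¬B(z)))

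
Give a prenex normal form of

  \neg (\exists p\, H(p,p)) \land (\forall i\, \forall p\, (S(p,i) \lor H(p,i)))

Move each ¬ inward, flipping quantifiers it crosses:
  (\forall p\, \neg H(p,p)) \land (\forall i\, \forall p\, (S(p,i) \lor H(p,i)))
Rename bound variables to avoid capture: p↦t.
  (\forall p\, \neg H(p,p)) \land (\forall i\, \forall t\, (S(t,i) \lor H(t,i)))
Finally move all quantifiers to the prefix:
  \forall p\, \forall i\, \forall t\, (\neg H(p,p) \land (S(t,i) \lor H(t,i)))

\forall p\, \forall i\, \forall t\, (\neg H(p,p) \land (S(t,i) \lor H(t,i)))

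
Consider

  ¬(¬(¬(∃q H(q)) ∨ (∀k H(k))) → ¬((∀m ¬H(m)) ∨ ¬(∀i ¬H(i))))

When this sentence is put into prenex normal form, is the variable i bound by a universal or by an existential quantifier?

existential

First replace A → B with ¬A ∨ B.
  ¬(¬¬(¬(∃q H(q)) ∨ (∀k H(k))) ∨ ¬((∀m ¬H(m)) ∨ ¬(∀i ¬H(i))))
Drive negations inward (¬∀x A ≡ ∃x ¬A, ¬∃x A ≡ ∀x ¬A, De Morgan for ∧/∨):
  (∃q H(q)) ∧ (∃k ¬H(k)) ∧ ((∀m ¬H(m)) ∨ (∃i H(i)))
All bound variables are already distinct, so no renaming is needed.
Extract every quantifier outward, since the variables are now distinct and don't occur free across branches:
  ∃q ∃k ∀m ∃i (H(q) ∧ ¬H(k) ∧ (¬H(m) ∨ H(i)))
The quantifier ∀i sits under an odd number of negations (counting the antecedent side of each →), so it flips to ∃i.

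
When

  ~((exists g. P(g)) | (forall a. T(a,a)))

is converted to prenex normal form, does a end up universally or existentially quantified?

Push ¬ through the quantifiers and connectives to reach negation normal form:
  (forall g. ~P(g)) & (exists a. ~T(a,a))
Extract every quantifier outward, since the variables are now distinct and don't occur free across branches:
  forall g. exists a. (~P(g) & ~T(a,a))
The quantifier forall a sits under an odd number of negations, so it flips to exists a.

existential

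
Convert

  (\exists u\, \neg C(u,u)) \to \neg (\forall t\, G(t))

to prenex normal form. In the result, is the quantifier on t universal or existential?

existential

Eliminate → and ↔ using ¬ and ∨.
  \neg (\exists u\, \neg C(u,u)) \lor \neg (\forall t\, G(t))
Push ¬ through the quantifiers and connectives to reach negation normal form:
  (\forall u\, C(u,u)) \lor (\exists t\, \neg G(t))
Finally move all quantifiers to the prefix:
  \forall u\, \exists t\, (C(u,u) \lor \neg G(t))
The quantifier \forall t sits under an odd number of negations (counting the antecedent side of each →), so it flips to \exists t.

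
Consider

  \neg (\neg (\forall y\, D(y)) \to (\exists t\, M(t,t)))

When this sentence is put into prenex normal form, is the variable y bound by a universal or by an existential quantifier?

Rewrite implications/biconditionals: A → B as ¬A ∨ B.
  \neg (\neg \neg (\forall y\, D(y)) \lor (\exists t\, M(t,t)))
Move each ¬ inward, flipping quantifiers it crosses:
  (\exists y\, \neg D(y)) \land (\forall t\, \neg M(t,t))
All bound variables are already distinct, so no renaming is needed.
Pull the quantifiers to the front (each side's bound variable is not free in the other side):
  \exists y\, \forall t\, (\neg D(y) \land \neg M(t,t))
The quantifier \forall y sits under an odd number of negations (counting the antecedent side of each →), so it flips to \exists y.

existential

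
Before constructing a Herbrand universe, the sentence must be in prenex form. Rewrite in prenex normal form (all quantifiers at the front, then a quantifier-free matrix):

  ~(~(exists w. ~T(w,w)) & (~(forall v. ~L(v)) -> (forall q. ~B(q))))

exists w. exists v. exists q. (~T(w,w) | L(v) & B(q))

Rewrite implications/biconditionals: A → B as ¬A ∨ B.
  ~(~(exists w. ~T(w,w)) & (~~(forall v. ~L(v)) | (forall q. ~B(q))))
Move each ¬ inward, flipping quantifiers it crosses:
  (exists w. ~T(w,w)) | (exists v. L(v)) & (exists q. B(q))
Extract every quantifier outward, since the variables are now distinct and don't occur free across branches:
  exists w. exists v. exists q. (~T(w,w) | L(v) & B(q))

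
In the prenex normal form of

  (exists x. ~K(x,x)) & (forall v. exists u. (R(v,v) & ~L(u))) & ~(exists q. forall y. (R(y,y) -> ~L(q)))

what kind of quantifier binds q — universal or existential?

First replace A → B with ¬A ∨ B.
  (exists x. ~K(x,x)) & (forall v. exists u. (R(v,v) & ~L(u))) & ~(exists q. forall y. (~R(y,y) | ~L(q)))
Move each ¬ inward, flipping quantifiers it crosses:
  (exists x. ~K(x,x)) & (forall v. exists u. (R(v,v) & ~L(u))) & (forall q. exists y. (R(y,y) & L(q)))
Extract every quantifier outward, since the variables are now distinct and don't occur free across branches:
  exists x. forall v. exists u. forall q. exists y. (~K(x,x) & R(v,v) & ~L(u) & R(y,y) & L(q))
The quantifier exists q sits under an odd number of negations (counting the antecedent side of each →), so it flips to forall q.

universal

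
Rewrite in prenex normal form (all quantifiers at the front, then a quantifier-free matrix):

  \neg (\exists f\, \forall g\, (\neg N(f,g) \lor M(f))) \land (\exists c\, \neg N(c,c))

\forall f\, \exists g\, \exists c\, (N(f,g) \land \neg M(f) \land \neg N(c,c))

Drive negations inward (¬∀x A ≡ ∃x ¬A, ¬∃x A ≡ ∀x ¬A, De Morgan for ∧/∨):
  (\forall f\, \exists g\, (N(f,g) \land \neg M(f))) \land (\exists c\, \neg N(c,c))
Extract every quantifier outward, since the variables are now distinct and don't occur free across branches:
  \forall f\, \exists g\, \exists c\, (N(f,g) \land \neg M(f) \land \neg N(c,c))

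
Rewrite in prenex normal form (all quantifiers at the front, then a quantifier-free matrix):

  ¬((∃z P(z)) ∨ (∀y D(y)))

Drive negations inward (¬∀x A ≡ ∃x ¬A, ¬∃x A ≡ ∀x ¬A, De Morgan for ∧/∨):
  (∀z ¬P(z)) ∧ (∃y ¬D(y))
Pull the quantifiers to the front (each side's bound variable is not free in the other side):
  ∀z ∃y (¬P(z) ∧ ¬D(y))

∀z ∃y (¬P(z) ∧ ¬D(y))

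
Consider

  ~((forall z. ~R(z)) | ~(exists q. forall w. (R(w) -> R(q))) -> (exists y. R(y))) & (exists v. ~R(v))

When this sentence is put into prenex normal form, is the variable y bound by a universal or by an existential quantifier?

universal

Eliminate → and ↔ using ¬ and ∨.
  ~(~((forall z. ~R(z)) | ~(exists q. forall w. (~R(w) | R(q)))) | (exists y. R(y))) & (exists v. ~R(v))
Push ¬ through the quantifiers and connectives to reach negation normal form:
  ((forall z. ~R(z)) | (forall q. exists w. (R(w) & ~R(q)))) & (forall y. ~R(y)) & (exists v. ~R(v))
All bound variables are already distinct, so no renaming is needed.
Pull the quantifiers to the front (each side's bound variable is not free in the other side):
  forall z. forall q. exists w. forall y. exists v. ((~R(z) | R(w) & ~R(q)) & ~R(y) & ~R(v))
The quantifier exists y sits under an odd number of negations (counting the antecedent side of each →), so it flips to forall y.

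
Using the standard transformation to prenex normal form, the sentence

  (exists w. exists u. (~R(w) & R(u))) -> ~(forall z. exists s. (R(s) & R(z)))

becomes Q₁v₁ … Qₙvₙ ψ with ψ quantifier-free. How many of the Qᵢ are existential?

1

First replace A → B with ¬A ∨ B.
  ~(exists w. exists u. (~R(w) & R(u))) | ~(forall z. exists s. (R(s) & R(z)))
Push ¬ through the quantifiers and connectives to reach negation normal form:
  (forall w. forall u. (R(w) | ~R(u))) | (exists z. forall s. (~R(s) | ~R(z)))
All bound variables are already distinct, so no renaming is needed.
Finally move all quantifiers to the prefix:
  forall w. forall u. exists z. forall s. (R(w) | ~R(u) | ~R(s) | ~R(z))
The prefix is forall w forall u exists z forall s: 3 universal, 1 existential.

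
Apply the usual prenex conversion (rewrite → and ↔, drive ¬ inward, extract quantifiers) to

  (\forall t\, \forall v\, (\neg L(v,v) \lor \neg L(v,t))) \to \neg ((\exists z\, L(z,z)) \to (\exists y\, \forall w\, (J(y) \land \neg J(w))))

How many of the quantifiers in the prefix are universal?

1

Rewrite implications/biconditionals: A → B as ¬A ∨ B.
  \neg (\forall t\, \forall v\, (\neg L(v,v) \lor \neg L(v,t))) \lor \neg (\neg (\exists z\, L(z,z)) \lor (\exists y\, \forall w\, (J(y) \land \neg J(w))))
Push ¬ through the quantifiers and connectives to reach negation normal form:
  (\exists t\, \exists v\, (L(v,v) \land L(v,t))) \lor (\exists z\, L(z,z)) \land (\forall y\, \exists w\, (\neg J(y) \lor J(w)))
All bound variables are already distinct, so no renaming is needed.
Pull the quantifiers to the front (each side's bound variable is not free in the other side):
  \exists t\, \exists v\, \exists z\, \forall y\, \exists w\, (L(v,v) \land L(v,t) \lor L(z,z) \land (\neg J(y) \lor J(w)))
The prefix is \exists t \exists v \exists z \forall y \exists w: 1 universal, 4 existential.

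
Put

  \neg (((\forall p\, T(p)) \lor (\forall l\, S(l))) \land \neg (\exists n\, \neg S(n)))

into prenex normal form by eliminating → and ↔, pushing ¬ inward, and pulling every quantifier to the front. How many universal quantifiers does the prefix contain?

0

Push ¬ through the quantifiers and connectives to reach negation normal form:
  (\exists p\, \neg T(p)) \land (\exists l\, \neg S(l)) \lor (\exists n\, \neg S(n))
All bound variables are already distinct, so no renaming is needed.
Finally move all quantifiers to the prefix:
  \exists p\, \exists l\, \exists n\, (\neg T(p) \land \neg S(l) \lor \neg S(n))
The prefix is \exists p \exists l \exists n: 0 universal, 3 existential.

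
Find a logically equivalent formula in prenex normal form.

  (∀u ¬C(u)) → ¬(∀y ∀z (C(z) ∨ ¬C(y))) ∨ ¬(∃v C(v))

∃u ∃y ∃z ∀v (C(u) ∨ ¬C(z) ∧ C(y) ∨ ¬C(v))

First replace A → B with ¬A ∨ B.
  ¬(∀u ¬C(u)) ∨ ¬(∀y ∀z (C(z) ∨ ¬C(y))) ∨ ¬(∃v C(v))
Move each ¬ inward, flipping quantifiers it crosses:
  (∃u C(u)) ∨ (∃y ∃z (¬C(z) ∧ C(y))) ∨ (∀v ¬C(v))
Extract every quantifier outward, since the variables are now distinct and don't occur free across branches:
  ∃u ∃y ∃z ∀v (C(u) ∨ ¬C(z) ∧ C(y) ∨ ¬C(v))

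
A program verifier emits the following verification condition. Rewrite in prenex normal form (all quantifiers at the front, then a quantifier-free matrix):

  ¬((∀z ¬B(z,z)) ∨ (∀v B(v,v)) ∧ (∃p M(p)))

∃z ∃v ∀p (B(z,z) ∧ (¬B(v,v) ∨ ¬M(p)))

Move each ¬ inward, flipping quantifiers it crosses:
  (∃z B(z,z)) ∧ ((∃v ¬B(v,v)) ∨ (∀p ¬M(p)))
All bound variables are already distinct, so no renaming is needed.
Pull the quantifiers to the front (each side's bound variable is not free in the other side):
  ∃z ∃v ∀p (B(z,z) ∧ (¬B(v,v) ∨ ¬M(p)))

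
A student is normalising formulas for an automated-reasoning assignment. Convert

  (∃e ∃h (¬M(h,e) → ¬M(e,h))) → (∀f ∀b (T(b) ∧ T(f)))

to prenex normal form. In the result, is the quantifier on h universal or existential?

universal

First replace A → B with ¬A ∨ B.
  ¬(∃e ∃h (¬¬M(h,e) ∨ ¬M(e,h))) ∨ (∀f ∀b (T(b) ∧ T(f)))
Push ¬ through the quantifiers and connectives to reach negation normal form:
  (∀e ∀h (¬M(h,e) ∧ M(e,h))) ∨ (∀f ∀b (T(b) ∧ T(f)))
All bound variables are already distinct, so no renaming is needed.
Pull the quantifiers to the front (each side's bound variable is not free in the other side):
  ∀e ∀h ∀f ∀b (¬M(h,e) ∧ M(e,h) ∨ T(b) ∧ T(f))
The quantifier ∃h sits under an odd number of negations (counting the antecedent side of each →), so it flips to ∀h.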